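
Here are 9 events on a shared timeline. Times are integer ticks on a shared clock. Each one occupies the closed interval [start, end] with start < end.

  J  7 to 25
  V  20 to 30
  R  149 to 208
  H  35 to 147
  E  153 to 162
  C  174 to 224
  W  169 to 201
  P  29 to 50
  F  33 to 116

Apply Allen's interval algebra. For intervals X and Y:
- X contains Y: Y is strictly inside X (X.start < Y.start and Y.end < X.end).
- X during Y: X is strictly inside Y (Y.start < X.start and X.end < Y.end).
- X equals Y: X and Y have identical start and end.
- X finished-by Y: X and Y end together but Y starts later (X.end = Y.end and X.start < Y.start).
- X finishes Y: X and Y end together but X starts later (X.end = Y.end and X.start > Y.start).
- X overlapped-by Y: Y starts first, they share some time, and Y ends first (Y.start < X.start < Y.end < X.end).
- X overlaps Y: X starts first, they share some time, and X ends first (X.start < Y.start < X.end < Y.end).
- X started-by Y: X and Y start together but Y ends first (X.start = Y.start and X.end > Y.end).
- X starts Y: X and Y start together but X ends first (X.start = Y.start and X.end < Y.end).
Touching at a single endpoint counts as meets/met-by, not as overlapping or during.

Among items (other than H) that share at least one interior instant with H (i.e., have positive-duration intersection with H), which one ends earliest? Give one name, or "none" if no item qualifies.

Target H = [35, 147].
C [174, 224] → after → excluded.
E [153, 162] → after → excluded.
F [33, 116] → overlaps → candidate.
J [7, 25] → before → excluded.
P [29, 50] → overlaps → candidate.
R [149, 208] → after → excluded.
V [20, 30] → before → excluded.
W [169, 201] → after → excluded.
Among candidates, earliest end is 50 → P.

P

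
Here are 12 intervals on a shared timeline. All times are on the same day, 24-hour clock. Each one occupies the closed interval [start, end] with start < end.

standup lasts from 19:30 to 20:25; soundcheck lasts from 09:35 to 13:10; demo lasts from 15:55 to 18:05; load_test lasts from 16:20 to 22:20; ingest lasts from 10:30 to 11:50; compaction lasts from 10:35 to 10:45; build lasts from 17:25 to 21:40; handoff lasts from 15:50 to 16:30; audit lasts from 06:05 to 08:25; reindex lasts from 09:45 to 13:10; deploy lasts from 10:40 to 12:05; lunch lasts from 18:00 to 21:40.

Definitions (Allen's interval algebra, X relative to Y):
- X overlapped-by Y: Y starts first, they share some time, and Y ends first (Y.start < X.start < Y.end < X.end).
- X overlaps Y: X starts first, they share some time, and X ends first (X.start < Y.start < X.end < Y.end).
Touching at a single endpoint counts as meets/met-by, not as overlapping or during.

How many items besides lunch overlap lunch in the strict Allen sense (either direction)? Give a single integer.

Target lunch = [18:00, 21:40].
audit [06:05, 08:25] → before → no.
build [17:25, 21:40] → finished-by → no.
compaction [10:35, 10:45] → before → no.
demo [15:55, 18:05] → overlaps → counts.
deploy [10:40, 12:05] → before → no.
handoff [15:50, 16:30] → before → no.
ingest [10:30, 11:50] → before → no.
load_test [16:20, 22:20] → contains → no.
reindex [09:45, 13:10] → before → no.
soundcheck [09:35, 13:10] → before → no.
standup [19:30, 20:25] → during → no.
Total: 1.

1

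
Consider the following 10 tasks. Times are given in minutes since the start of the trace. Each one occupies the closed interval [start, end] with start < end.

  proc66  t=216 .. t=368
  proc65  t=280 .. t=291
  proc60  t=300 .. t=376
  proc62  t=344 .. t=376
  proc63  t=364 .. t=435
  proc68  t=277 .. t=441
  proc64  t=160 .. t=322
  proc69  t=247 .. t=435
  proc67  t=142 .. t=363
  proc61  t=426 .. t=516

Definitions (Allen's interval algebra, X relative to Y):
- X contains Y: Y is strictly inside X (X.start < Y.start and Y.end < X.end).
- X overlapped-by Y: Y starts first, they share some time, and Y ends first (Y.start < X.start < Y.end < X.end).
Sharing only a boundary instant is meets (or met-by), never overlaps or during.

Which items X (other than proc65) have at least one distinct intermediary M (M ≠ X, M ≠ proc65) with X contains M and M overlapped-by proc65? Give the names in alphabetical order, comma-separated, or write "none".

Target proc65 = [t=280, t=291].
Intermediaries M with M overlapped-by proc65: none.
Union: none.

none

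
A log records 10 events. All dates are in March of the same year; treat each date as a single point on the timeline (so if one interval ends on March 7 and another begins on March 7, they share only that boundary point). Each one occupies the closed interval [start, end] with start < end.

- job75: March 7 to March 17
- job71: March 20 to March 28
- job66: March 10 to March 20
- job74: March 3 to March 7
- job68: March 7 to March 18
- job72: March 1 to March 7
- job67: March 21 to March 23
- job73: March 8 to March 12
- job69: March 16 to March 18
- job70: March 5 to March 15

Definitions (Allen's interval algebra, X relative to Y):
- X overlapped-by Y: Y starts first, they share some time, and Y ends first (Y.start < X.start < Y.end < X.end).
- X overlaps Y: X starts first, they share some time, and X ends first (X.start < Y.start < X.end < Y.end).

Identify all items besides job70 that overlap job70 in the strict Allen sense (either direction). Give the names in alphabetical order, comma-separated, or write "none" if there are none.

Target job70 = [March 5, March 15].
job66 [March 10, March 20] → overlapped-by → yes.
job67 [March 21, March 23] → after → no.
job68 [March 7, March 18] → overlapped-by → yes.
job69 [March 16, March 18] → after → no.
job71 [March 20, March 28] → after → no.
job72 [March 1, March 7] → overlaps → yes.
job73 [March 8, March 12] → during → no.
job74 [March 3, March 7] → overlaps → yes.
job75 [March 7, March 17] → overlapped-by → yes.
Result: job66, job68, job72, job74, job75.

job66, job68, job72, job74, job75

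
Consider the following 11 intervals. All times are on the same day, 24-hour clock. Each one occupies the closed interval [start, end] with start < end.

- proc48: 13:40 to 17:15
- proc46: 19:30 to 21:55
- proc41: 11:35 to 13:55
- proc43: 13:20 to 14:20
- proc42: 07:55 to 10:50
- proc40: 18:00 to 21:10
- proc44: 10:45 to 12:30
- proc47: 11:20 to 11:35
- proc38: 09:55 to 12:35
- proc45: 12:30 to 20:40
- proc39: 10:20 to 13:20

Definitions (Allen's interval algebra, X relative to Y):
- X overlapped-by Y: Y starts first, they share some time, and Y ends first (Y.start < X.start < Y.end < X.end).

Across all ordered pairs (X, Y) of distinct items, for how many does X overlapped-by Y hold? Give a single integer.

16

Checking all 110 ordered pairs for relation 'overlapped-by'; matching pairs in alphabetical order:
(proc38, proc42): proc38 overlapped-by proc42 ✓
(proc39, proc38): proc39 overlapped-by proc38 ✓
(proc39, proc42): proc39 overlapped-by proc42 ✓
(proc40, proc45): proc40 overlapped-by proc45 ✓
(proc41, proc38): proc41 overlapped-by proc38 ✓
(proc41, proc39): proc41 overlapped-by proc39 ✓
(proc41, proc44): proc41 overlapped-by proc44 ✓
(proc43, proc41): proc43 overlapped-by proc41 ✓
(proc44, proc42): proc44 overlapped-by proc42 ✓
(proc45, proc38): proc45 overlapped-by proc38 ✓
(proc45, proc39): proc45 overlapped-by proc39 ✓
(proc45, proc41): proc45 overlapped-by proc41 ✓
(proc46, proc40): proc46 overlapped-by proc40 ✓
(proc46, proc45): proc46 overlapped-by proc45 ✓
(proc48, proc41): proc48 overlapped-by proc41 ✓
(proc48, proc43): proc48 overlapped-by proc43 ✓
Count: 16.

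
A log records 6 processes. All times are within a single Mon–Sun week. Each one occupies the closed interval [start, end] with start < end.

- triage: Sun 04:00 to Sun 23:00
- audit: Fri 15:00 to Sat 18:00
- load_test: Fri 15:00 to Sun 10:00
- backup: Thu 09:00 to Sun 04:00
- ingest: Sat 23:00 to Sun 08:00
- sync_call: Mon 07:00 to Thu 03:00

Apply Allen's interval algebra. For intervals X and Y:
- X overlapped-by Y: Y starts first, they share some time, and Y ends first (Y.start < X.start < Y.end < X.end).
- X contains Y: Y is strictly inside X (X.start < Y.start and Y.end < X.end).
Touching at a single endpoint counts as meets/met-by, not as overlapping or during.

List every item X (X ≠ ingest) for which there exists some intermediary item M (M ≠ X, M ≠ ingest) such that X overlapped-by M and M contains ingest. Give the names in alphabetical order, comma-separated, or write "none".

Target ingest = [Sat 23:00, Sun 08:00].
Intermediaries M with M contains ingest: load_test.
Via load_test — items with X overlapped-by load_test: triage.
Union: triage.

triage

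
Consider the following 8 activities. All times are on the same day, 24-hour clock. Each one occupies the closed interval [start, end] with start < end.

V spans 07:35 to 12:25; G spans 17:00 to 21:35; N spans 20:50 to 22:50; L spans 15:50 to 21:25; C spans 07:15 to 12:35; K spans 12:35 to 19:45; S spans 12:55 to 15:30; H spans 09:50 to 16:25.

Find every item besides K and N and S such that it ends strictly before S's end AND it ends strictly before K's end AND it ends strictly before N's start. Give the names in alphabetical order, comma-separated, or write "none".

C, V

Conditions: its end is strictly before S's end (X.end < 15:30) AND its end is strictly before K's end (X.end < 19:45) AND its end is strictly before N's start (X.end < 20:50).
C: end 12:35 < 15:30? ✓; end 12:35 < 19:45? ✓; end 12:35 < 20:50? ✓ → yes.
G: end 21:35 < 15:30? ✗; end 21:35 < 19:45? ✗; end 21:35 < 20:50? ✗ → no.
H: end 16:25 < 15:30? ✗; end 16:25 < 19:45? ✓; end 16:25 < 20:50? ✓ → no.
L: end 21:25 < 15:30? ✗; end 21:25 < 19:45? ✗; end 21:25 < 20:50? ✗ → no.
V: end 12:25 < 15:30? ✓; end 12:25 < 19:45? ✓; end 12:25 < 20:50? ✓ → yes.
Result: C, V.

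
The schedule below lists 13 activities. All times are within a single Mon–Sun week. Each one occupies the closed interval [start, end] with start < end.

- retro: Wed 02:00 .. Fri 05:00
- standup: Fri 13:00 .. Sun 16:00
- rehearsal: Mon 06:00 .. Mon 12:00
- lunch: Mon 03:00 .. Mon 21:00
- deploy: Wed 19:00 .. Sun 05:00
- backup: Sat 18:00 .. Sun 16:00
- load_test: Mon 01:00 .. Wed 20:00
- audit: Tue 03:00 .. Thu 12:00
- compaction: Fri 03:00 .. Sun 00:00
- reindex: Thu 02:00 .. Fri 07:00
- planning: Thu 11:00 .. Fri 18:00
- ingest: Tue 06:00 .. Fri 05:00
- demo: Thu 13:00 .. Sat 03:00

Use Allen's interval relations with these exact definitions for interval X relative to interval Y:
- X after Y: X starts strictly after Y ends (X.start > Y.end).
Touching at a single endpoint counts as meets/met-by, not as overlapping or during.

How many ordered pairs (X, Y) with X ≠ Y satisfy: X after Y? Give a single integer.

38

Checking all 156 ordered pairs for relation 'after'; matching pairs in alphabetical order:
(audit, lunch): audit after lunch ✓
(audit, rehearsal): audit after rehearsal ✓
(backup, audit): backup after audit ✓
(backup, demo): backup after demo ✓
(backup, ingest): backup after ingest ✓
(backup, load_test): backup after load_test ✓
(backup, lunch): backup after lunch ✓
(backup, planning): backup after planning ✓
(backup, rehearsal): backup after rehearsal ✓
(backup, reindex): backup after reindex ✓
(backup, retro): backup after retro ✓
(compaction, audit): compaction after audit ✓
(compaction, load_test): compaction after load_test ✓
(compaction, lunch): compaction after lunch ✓
(compaction, rehearsal): compaction after rehearsal ✓
(demo, audit): demo after audit ✓
(demo, load_test): demo after load_test ✓
(demo, lunch): demo after lunch ✓
(demo, rehearsal): demo after rehearsal ✓
(deploy, lunch): deploy after lunch ✓
(deploy, rehearsal): deploy after rehearsal ✓
(ingest, lunch): ingest after lunch ✓
(ingest, rehearsal): ingest after rehearsal ✓
(planning, load_test): planning after load_test ✓
... plus 14 further pairs not listed.
Count: 38.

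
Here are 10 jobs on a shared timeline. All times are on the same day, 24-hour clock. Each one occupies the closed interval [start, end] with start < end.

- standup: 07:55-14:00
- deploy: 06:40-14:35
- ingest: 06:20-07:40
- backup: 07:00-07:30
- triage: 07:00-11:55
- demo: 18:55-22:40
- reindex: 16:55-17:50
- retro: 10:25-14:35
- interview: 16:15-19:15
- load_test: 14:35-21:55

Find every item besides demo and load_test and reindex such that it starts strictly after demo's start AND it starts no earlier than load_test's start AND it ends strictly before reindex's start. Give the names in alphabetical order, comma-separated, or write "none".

none

Conditions: its start is strictly after demo's start (X.start > 18:55) AND its start is no earlier than load_test's start (X.start >= 14:35) AND its end is strictly before reindex's start (X.end < 16:55).
backup: start 07:00 > 18:55? ✗; start 07:00 >= 14:35? ✗; end 07:30 < 16:55? ✓ → no.
deploy: start 06:40 > 18:55? ✗; start 06:40 >= 14:35? ✗; end 14:35 < 16:55? ✓ → no.
ingest: start 06:20 > 18:55? ✗; start 06:20 >= 14:35? ✗; end 07:40 < 16:55? ✓ → no.
interview: start 16:15 > 18:55? ✗; start 16:15 >= 14:35? ✓; end 19:15 < 16:55? ✗ → no.
retro: start 10:25 > 18:55? ✗; start 10:25 >= 14:35? ✗; end 14:35 < 16:55? ✓ → no.
standup: start 07:55 > 18:55? ✗; start 07:55 >= 14:35? ✗; end 14:00 < 16:55? ✓ → no.
triage: start 07:00 > 18:55? ✗; start 07:00 >= 14:35? ✗; end 11:55 < 16:55? ✓ → no.
Result: none.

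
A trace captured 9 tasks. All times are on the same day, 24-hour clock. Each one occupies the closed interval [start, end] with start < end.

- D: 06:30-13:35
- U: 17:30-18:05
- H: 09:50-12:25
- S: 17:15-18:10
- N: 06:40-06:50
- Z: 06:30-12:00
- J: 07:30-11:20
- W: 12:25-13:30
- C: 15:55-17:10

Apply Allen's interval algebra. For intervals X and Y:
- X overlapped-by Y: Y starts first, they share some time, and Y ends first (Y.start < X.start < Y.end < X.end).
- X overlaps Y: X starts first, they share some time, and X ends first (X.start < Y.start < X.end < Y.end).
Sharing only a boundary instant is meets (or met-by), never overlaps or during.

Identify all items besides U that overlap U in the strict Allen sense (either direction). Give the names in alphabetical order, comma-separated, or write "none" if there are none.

none

Target U = [17:30, 18:05].
C [15:55, 17:10] → before → no.
D [06:30, 13:35] → before → no.
H [09:50, 12:25] → before → no.
J [07:30, 11:20] → before → no.
N [06:40, 06:50] → before → no.
S [17:15, 18:10] → contains → no.
W [12:25, 13:30] → before → no.
Z [06:30, 12:00] → before → no.
Result: none.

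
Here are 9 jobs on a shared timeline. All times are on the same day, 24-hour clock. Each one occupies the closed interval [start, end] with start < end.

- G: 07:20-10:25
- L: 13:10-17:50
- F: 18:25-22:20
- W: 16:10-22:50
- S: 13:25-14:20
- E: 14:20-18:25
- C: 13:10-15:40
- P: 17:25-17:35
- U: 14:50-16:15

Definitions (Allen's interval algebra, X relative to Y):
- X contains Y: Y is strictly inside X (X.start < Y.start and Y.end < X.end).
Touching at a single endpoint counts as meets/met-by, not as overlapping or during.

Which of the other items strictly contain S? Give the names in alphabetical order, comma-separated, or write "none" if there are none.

Target S = [13:25, 14:20].
C [13:10, 15:40] → contains → yes.
E [14:20, 18:25] → met-by → no.
F [18:25, 22:20] → after → no.
G [07:20, 10:25] → before → no.
L [13:10, 17:50] → contains → yes.
P [17:25, 17:35] → after → no.
U [14:50, 16:15] → after → no.
W [16:10, 22:50] → after → no.
Result: C, L.

C, L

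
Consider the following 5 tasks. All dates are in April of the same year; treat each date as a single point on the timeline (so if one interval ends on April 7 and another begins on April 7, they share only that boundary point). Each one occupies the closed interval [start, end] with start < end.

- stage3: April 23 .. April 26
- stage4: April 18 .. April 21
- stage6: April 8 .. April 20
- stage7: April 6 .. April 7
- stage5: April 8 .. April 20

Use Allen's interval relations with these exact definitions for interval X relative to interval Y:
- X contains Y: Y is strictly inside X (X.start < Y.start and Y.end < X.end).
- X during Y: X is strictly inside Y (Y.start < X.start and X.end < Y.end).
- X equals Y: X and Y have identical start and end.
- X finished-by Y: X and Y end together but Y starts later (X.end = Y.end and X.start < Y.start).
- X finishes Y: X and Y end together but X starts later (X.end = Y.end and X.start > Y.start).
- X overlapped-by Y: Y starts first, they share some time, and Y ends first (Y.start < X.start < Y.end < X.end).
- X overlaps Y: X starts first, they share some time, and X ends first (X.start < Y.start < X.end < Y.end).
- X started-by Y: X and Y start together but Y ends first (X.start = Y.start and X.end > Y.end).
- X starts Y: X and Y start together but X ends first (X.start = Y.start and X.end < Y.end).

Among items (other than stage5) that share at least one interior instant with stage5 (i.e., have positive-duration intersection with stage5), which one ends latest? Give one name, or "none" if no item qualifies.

Target stage5 = [April 8, April 20].
stage3 [April 23, April 26] → after → excluded.
stage4 [April 18, April 21] → overlapped-by → candidate.
stage6 [April 8, April 20] → equals → candidate.
stage7 [April 6, April 7] → before → excluded.
Among candidates, latest end is April 21 → stage4.

stage4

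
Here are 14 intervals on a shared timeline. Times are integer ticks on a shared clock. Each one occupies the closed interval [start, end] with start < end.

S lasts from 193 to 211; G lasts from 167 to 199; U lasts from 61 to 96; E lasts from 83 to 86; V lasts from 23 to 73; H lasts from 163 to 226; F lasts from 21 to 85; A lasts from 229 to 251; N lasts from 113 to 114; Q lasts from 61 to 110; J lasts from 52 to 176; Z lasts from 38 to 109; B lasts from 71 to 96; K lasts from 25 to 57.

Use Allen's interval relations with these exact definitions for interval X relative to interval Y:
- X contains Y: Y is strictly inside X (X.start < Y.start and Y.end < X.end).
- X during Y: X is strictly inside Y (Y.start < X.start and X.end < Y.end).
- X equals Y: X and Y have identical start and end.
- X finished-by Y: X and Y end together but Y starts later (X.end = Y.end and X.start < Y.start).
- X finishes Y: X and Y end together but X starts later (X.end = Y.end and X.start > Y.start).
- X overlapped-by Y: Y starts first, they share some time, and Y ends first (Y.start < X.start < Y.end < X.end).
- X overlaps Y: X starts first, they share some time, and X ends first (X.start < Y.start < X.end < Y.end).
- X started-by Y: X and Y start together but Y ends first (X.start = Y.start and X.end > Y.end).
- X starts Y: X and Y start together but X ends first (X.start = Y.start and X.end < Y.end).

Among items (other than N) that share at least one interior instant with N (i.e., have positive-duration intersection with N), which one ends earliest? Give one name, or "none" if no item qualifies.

Target N = [113, 114].
A [229, 251] → after → excluded.
B [71, 96] → before → excluded.
E [83, 86] → before → excluded.
F [21, 85] → before → excluded.
G [167, 199] → after → excluded.
H [163, 226] → after → excluded.
J [52, 176] → contains → candidate.
K [25, 57] → before → excluded.
Q [61, 110] → before → excluded.
S [193, 211] → after → excluded.
U [61, 96] → before → excluded.
V [23, 73] → before → excluded.
Z [38, 109] → before → excluded.
Among candidates, earliest end is 176 → J.

J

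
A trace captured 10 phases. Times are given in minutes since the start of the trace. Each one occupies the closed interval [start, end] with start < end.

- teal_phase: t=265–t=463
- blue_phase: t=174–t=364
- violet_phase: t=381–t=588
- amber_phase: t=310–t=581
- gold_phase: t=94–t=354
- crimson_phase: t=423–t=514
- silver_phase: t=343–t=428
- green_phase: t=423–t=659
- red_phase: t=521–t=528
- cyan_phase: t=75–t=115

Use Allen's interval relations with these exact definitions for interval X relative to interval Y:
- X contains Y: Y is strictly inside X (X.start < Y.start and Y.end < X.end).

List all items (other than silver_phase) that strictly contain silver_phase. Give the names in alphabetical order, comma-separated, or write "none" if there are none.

amber_phase, teal_phase

Target silver_phase = [t=343, t=428].
amber_phase [t=310, t=581] → contains → yes.
blue_phase [t=174, t=364] → overlaps → no.
crimson_phase [t=423, t=514] → overlapped-by → no.
cyan_phase [t=75, t=115] → before → no.
gold_phase [t=94, t=354] → overlaps → no.
green_phase [t=423, t=659] → overlapped-by → no.
red_phase [t=521, t=528] → after → no.
teal_phase [t=265, t=463] → contains → yes.
violet_phase [t=381, t=588] → overlapped-by → no.
Result: amber_phase, teal_phase.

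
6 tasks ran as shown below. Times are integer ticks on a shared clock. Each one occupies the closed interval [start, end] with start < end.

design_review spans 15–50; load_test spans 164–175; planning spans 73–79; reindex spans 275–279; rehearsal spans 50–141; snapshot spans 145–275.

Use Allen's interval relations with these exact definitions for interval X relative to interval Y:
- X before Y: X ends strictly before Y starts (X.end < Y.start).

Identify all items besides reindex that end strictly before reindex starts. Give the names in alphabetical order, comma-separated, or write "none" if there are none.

design_review, load_test, planning, rehearsal

Target reindex = [275, 279].
design_review [15, 50] → before → yes.
load_test [164, 175] → before → yes.
planning [73, 79] → before → yes.
rehearsal [50, 141] → before → yes.
snapshot [145, 275] → meets → no.
Result: design_review, load_test, planning, rehearsal.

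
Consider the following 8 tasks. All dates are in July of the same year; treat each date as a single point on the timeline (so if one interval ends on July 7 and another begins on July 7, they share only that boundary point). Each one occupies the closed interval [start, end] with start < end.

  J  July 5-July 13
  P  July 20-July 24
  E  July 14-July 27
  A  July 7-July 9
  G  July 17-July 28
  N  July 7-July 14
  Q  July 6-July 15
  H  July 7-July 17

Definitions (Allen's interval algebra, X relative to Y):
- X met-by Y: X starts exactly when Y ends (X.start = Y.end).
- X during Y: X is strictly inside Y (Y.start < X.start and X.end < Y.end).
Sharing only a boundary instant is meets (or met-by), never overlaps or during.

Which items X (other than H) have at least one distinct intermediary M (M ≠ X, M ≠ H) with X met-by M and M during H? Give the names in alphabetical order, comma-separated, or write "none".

Target H = [July 7, July 17].
Intermediaries M with M during H: none.
Union: none.

none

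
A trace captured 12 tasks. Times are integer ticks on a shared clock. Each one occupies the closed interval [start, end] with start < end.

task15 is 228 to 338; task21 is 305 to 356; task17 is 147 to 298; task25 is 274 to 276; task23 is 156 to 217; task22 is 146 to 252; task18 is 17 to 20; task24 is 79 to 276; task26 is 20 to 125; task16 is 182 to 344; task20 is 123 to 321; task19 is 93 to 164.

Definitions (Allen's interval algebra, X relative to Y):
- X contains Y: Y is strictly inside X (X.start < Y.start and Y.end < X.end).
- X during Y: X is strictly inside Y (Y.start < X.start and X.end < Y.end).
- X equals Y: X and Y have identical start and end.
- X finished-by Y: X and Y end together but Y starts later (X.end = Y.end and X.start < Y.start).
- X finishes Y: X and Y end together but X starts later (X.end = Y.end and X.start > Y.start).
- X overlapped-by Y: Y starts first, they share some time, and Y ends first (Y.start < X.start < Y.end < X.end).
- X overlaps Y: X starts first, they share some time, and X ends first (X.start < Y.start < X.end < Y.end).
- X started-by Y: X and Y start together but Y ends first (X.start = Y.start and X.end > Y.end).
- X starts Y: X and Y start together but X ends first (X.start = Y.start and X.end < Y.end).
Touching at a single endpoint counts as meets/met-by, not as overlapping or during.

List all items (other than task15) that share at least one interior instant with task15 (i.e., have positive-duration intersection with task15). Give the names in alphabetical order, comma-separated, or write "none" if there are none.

task16, task17, task20, task21, task22, task24, task25

Target task15 = [228, 338].
task16 [182, 344] → contains → yes.
task17 [147, 298] → overlaps → yes.
task18 [17, 20] → before → no.
task19 [93, 164] → before → no.
task20 [123, 321] → overlaps → yes.
task21 [305, 356] → overlapped-by → yes.
task22 [146, 252] → overlaps → yes.
task23 [156, 217] → before → no.
task24 [79, 276] → overlaps → yes.
task25 [274, 276] → during → yes.
task26 [20, 125] → before → no.
Result: task16, task17, task20, task21, task22, task24, task25.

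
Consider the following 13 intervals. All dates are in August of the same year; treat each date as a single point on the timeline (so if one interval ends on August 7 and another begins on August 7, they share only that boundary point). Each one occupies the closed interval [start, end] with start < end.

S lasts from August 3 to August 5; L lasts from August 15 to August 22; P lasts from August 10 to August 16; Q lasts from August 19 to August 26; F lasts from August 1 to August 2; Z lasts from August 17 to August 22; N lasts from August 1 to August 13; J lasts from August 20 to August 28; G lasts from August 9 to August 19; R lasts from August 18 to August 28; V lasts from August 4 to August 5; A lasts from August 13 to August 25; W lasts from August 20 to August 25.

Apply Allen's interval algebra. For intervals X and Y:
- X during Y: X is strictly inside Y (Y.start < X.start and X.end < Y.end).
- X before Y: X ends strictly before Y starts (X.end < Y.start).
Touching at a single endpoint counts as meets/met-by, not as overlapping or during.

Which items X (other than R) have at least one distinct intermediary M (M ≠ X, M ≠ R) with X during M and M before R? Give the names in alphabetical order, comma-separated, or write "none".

S, V

Target R = [August 18, August 28].
Intermediaries M with M before R: F, N, P, S, V.
Via F — items with X during F: none.
Via N — items with X during N: S, V.
Via P — items with X during P: none.
Via S — items with X during S: none.
Via V — items with X during V: none.
Union: S, V.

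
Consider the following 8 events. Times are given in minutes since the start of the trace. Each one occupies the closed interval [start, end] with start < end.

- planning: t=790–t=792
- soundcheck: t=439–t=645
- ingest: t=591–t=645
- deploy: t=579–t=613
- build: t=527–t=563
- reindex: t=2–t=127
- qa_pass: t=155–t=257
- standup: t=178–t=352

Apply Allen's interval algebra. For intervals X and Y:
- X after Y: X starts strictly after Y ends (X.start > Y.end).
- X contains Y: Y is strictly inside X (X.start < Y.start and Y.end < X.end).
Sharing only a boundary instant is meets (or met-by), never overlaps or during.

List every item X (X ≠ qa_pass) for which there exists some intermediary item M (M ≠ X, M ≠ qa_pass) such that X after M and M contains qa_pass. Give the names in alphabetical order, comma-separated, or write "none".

Target qa_pass = [t=155, t=257].
Intermediaries M with M contains qa_pass: none.
Union: none.

none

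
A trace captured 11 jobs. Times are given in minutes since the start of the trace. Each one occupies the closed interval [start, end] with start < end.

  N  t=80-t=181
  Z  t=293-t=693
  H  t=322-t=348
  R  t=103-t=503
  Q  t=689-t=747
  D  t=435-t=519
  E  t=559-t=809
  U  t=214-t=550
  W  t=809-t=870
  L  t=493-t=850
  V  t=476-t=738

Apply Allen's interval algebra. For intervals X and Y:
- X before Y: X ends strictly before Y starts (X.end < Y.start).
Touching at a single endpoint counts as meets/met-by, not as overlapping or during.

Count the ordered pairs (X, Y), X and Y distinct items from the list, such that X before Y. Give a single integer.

27

Checking all 110 ordered pairs for relation 'before'; matching pairs in alphabetical order:
(D, E): D before E ✓
(D, Q): D before Q ✓
(D, W): D before W ✓
(H, D): H before D ✓
(H, E): H before E ✓
(H, L): H before L ✓
(H, Q): H before Q ✓
(H, V): H before V ✓
(H, W): H before W ✓
(N, D): N before D ✓
(N, E): N before E ✓
(N, H): N before H ✓
(N, L): N before L ✓
(N, Q): N before Q ✓
(N, U): N before U ✓
(N, V): N before V ✓
(N, W): N before W ✓
(N, Z): N before Z ✓
(Q, W): Q before W ✓
(R, E): R before E ✓
(R, Q): R before Q ✓
(R, W): R before W ✓
(U, E): U before E ✓
(U, Q): U before Q ✓
... plus 3 further pairs not listed.
Count: 27.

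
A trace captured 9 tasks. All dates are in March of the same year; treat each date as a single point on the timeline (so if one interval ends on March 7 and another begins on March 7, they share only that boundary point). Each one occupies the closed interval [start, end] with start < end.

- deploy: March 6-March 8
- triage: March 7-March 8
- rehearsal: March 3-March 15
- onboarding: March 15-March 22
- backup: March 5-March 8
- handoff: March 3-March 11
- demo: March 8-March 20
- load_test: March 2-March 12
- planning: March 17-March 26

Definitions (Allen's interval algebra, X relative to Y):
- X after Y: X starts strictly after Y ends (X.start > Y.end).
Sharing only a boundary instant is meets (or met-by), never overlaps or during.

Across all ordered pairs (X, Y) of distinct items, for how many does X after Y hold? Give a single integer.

Checking all 72 ordered pairs for relation 'after'; matching pairs in alphabetical order:
(onboarding, backup): onboarding after backup ✓
(onboarding, deploy): onboarding after deploy ✓
(onboarding, handoff): onboarding after handoff ✓
(onboarding, load_test): onboarding after load_test ✓
(onboarding, triage): onboarding after triage ✓
(planning, backup): planning after backup ✓
(planning, deploy): planning after deploy ✓
(planning, handoff): planning after handoff ✓
(planning, load_test): planning after load_test ✓
(planning, rehearsal): planning after rehearsal ✓
(planning, triage): planning after triage ✓
Count: 11.

11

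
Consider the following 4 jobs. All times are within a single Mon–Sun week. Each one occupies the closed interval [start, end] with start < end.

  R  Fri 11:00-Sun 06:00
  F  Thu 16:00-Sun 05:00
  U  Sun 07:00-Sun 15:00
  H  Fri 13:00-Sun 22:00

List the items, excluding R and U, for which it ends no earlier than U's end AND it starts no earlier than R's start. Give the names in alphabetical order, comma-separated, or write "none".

Conditions: its end is no earlier than U's end (X.end >= Sun 15:00) AND its start is no earlier than R's start (X.start >= Fri 11:00).
F: end Sun 05:00 >= Sun 15:00? ✗; start Thu 16:00 >= Fri 11:00? ✗ → no.
H: end Sun 22:00 >= Sun 15:00? ✓; start Fri 13:00 >= Fri 11:00? ✓ → yes.
Result: H.

H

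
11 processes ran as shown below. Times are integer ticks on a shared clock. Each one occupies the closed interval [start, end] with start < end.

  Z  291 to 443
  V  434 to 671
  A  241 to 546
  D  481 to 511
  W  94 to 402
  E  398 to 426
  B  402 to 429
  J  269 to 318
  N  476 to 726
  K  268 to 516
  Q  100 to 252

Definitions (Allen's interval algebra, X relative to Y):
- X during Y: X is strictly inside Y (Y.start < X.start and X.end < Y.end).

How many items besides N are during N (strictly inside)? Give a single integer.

1

Target N = [476, 726].
A [241, 546] → overlaps → no.
B [402, 429] → before → no.
D [481, 511] → during → counts.
E [398, 426] → before → no.
J [269, 318] → before → no.
K [268, 516] → overlaps → no.
Q [100, 252] → before → no.
V [434, 671] → overlaps → no.
W [94, 402] → before → no.
Z [291, 443] → before → no.
Total: 1.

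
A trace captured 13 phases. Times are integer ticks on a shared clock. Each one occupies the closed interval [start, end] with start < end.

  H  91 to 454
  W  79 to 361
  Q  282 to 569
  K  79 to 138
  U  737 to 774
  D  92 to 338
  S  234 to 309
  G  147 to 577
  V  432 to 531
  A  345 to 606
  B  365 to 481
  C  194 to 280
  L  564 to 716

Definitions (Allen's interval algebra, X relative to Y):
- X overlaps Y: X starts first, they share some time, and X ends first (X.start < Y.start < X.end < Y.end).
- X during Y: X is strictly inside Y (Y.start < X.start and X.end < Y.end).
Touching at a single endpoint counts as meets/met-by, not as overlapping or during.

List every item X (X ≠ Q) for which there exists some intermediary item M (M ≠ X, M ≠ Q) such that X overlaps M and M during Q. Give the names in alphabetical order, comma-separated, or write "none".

Target Q = [282, 569].
Intermediaries M with M during Q: B, V.
Via B — items with X overlaps B: H.
Via V — items with X overlaps V: B, H.
Union: B, H.

B, H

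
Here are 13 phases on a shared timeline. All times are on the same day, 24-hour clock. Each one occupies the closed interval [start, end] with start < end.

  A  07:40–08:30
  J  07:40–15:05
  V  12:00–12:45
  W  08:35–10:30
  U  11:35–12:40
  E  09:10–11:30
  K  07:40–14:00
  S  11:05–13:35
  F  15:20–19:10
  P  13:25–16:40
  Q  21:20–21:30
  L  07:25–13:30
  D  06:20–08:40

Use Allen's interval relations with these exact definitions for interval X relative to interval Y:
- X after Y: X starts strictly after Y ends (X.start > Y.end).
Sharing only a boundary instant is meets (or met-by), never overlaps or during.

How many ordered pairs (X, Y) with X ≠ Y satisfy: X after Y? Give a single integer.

Checking all 156 ordered pairs for relation 'after'; matching pairs in alphabetical order:
(E, A): E after A ✓
(E, D): E after D ✓
(F, A): F after A ✓
(F, D): F after D ✓
(F, E): F after E ✓
(F, J): F after J ✓
(F, K): F after K ✓
(F, L): F after L ✓
(F, S): F after S ✓
(F, U): F after U ✓
(F, V): F after V ✓
(F, W): F after W ✓
(P, A): P after A ✓
(P, D): P after D ✓
(P, E): P after E ✓
(P, U): P after U ✓
(P, V): P after V ✓
(P, W): P after W ✓
(Q, A): Q after A ✓
(Q, D): Q after D ✓
(Q, E): Q after E ✓
(Q, F): Q after F ✓
(Q, J): Q after J ✓
(Q, K): Q after K ✓
... plus 18 further pairs not listed.
Count: 42.

42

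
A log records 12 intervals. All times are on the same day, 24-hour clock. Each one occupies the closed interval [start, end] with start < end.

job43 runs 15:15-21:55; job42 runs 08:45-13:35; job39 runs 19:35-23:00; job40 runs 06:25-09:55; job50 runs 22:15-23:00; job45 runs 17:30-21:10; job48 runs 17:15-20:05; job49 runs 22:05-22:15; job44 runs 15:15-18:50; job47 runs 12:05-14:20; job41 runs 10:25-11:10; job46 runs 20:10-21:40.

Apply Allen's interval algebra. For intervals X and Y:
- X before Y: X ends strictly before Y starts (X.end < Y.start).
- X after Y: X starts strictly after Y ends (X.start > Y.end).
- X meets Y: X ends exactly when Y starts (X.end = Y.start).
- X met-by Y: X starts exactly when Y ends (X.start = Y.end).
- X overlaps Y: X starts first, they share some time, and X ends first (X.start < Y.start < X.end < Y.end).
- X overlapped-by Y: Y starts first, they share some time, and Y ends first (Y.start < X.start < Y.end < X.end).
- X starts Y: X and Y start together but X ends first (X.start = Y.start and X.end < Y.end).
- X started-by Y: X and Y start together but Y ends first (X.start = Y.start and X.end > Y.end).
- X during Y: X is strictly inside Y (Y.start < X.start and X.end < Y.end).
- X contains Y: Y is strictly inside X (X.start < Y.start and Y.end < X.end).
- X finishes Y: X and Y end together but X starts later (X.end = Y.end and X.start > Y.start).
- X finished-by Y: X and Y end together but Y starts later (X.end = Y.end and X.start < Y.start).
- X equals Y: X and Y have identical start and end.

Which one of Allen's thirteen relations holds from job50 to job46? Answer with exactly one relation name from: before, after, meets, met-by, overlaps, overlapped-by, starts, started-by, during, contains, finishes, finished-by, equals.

after

job50 = [22:15, 23:00]; job46 = [20:10, 21:40].
Compare endpoints: job50.start > job46.start, job50.start > job46.end, job50.end > job46.start, job50.end > job46.end.
That pattern is 'after'.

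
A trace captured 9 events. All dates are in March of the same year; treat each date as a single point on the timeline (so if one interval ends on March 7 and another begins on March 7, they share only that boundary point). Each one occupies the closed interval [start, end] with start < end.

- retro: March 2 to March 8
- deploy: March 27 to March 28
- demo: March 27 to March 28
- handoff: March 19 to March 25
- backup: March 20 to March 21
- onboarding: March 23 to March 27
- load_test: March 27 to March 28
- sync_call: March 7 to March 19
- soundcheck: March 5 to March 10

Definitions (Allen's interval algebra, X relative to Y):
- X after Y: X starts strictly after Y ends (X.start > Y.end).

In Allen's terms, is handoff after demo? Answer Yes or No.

No

handoff = [March 19, March 25], demo = [March 27, March 28].
Actual relation of handoff to demo: before.
Asked whether 'after' holds → No.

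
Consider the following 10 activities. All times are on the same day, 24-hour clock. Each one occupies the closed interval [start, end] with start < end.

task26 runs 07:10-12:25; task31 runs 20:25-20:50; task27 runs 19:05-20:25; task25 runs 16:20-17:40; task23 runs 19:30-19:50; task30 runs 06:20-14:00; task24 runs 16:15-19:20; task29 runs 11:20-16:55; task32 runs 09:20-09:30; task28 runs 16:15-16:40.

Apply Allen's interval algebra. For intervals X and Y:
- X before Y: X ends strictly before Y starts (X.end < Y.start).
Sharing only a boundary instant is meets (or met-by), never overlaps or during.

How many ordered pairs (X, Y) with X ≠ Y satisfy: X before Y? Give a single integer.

31

Checking all 90 ordered pairs for relation 'before'; matching pairs in alphabetical order:
(task23, task31): task23 before task31 ✓
(task24, task23): task24 before task23 ✓
(task24, task31): task24 before task31 ✓
(task25, task23): task25 before task23 ✓
(task25, task27): task25 before task27 ✓
(task25, task31): task25 before task31 ✓
(task26, task23): task26 before task23 ✓
(task26, task24): task26 before task24 ✓
(task26, task25): task26 before task25 ✓
(task26, task27): task26 before task27 ✓
(task26, task28): task26 before task28 ✓
(task26, task31): task26 before task31 ✓
(task28, task23): task28 before task23 ✓
(task28, task27): task28 before task27 ✓
(task28, task31): task28 before task31 ✓
(task29, task23): task29 before task23 ✓
(task29, task27): task29 before task27 ✓
(task29, task31): task29 before task31 ✓
(task30, task23): task30 before task23 ✓
(task30, task24): task30 before task24 ✓
(task30, task25): task30 before task25 ✓
(task30, task27): task30 before task27 ✓
(task30, task28): task30 before task28 ✓
(task30, task31): task30 before task31 ✓
... plus 7 further pairs not listed.
Count: 31.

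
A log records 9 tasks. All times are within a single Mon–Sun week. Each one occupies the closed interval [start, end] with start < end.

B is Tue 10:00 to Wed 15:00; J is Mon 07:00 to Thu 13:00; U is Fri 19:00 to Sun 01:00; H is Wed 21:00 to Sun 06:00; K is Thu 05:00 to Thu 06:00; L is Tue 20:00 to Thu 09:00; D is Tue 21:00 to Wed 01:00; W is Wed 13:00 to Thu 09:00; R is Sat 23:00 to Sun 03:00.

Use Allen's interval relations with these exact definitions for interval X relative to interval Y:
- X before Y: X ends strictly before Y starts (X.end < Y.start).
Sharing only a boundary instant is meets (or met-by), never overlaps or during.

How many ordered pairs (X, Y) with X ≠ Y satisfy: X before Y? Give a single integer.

Checking all 72 ordered pairs for relation 'before'; matching pairs in alphabetical order:
(B, H): B before H ✓
(B, K): B before K ✓
(B, R): B before R ✓
(B, U): B before U ✓
(D, H): D before H ✓
(D, K): D before K ✓
(D, R): D before R ✓
(D, U): D before U ✓
(D, W): D before W ✓
(J, R): J before R ✓
(J, U): J before U ✓
(K, R): K before R ✓
(K, U): K before U ✓
(L, R): L before R ✓
(L, U): L before U ✓
(W, R): W before R ✓
(W, U): W before U ✓
Count: 17.

17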